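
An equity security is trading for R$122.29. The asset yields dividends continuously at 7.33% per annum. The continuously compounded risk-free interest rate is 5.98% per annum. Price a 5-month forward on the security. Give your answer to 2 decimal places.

F = S·e^((r − q)T) = 122.29 · e^((0.0598 − 0.0733) × 5/12)
= 122.29 · e^-0.005625 = 122.29 × 0.994391
F = R$121.60

R$121.60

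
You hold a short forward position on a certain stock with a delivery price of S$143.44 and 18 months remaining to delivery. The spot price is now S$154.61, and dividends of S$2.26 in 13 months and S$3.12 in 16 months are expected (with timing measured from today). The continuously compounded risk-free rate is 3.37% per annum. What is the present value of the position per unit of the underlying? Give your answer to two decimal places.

PV(remaining dividends) I = 2.26·e^(−0.0337·13/12) + 3.12·e^(−0.0337·16/12) = 5.1619
Current forward F = (S − I)·e^(rT) = (154.61 − 5.1619)·e^(0.0337·18/12) = 149.4481 × 1.051849 = 157.1968
Value (long) = (F − K)·e^(−rT) = (157.1968 − 143.44) × 0.950706 = 13.0787
Short position value = −(long value) = -S$13.08

-S$13.08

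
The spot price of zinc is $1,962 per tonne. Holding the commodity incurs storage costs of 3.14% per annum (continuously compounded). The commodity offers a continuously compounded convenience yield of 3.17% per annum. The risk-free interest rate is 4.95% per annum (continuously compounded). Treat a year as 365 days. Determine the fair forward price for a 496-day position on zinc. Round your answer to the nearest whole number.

Net carry = r + u − y = 0.0495 + 0.0314 − 0.0317 = 0.0492
F = S·e^((r+u−y)T) = 1962 · e^(0.0492 × 496/365) = 1962 · e^0.066858
= 1962 × 1.069144 = $2,098 per tonne

$2,098 per tonne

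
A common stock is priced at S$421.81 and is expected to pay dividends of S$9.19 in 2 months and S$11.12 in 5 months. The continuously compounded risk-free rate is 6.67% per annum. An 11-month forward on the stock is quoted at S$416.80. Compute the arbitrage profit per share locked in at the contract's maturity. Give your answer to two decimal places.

PV(dividends) I = 9.19·e^(−0.0667·2/12) + 11.12·e^(−0.0667·5/12) = 19.9036
Fair forward F* = (S − I)·e^(rT) = (421.81 − 19.9036)·e^0.061142 = 401.9064 × 1.063050 = 427.2466
Market S$416.80 < fair 427.2466: forward underpriced → reverse cash-and-carry (short the stock, invest proceeds at r, pay the dividends, go long the forward).
Profit at T = |F_mkt − F*| = |416.80 − 427.2466| = S$10.45 per share

S$10.45 per share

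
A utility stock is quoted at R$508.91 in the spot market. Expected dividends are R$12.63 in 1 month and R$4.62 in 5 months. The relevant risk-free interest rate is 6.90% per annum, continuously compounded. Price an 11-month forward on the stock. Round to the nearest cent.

R$523.98

PV(dividends) I = 12.63·e^(−0.0690·1/12) + 4.62·e^(−0.0690·5/12)
I = 12.5576 + 4.4891 = 17.0467
F = (S − I)·e^(rT) = (508.91 − 17.0467) · e^(0.0690·11/12)
= 491.8633 · e^0.063250 = 491.8633 × 1.065293 = R$523.98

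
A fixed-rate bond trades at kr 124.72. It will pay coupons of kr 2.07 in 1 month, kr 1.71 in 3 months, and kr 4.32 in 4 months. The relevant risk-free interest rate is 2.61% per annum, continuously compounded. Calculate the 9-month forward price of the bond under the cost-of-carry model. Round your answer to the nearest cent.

PV(coupons) I = 2.07·e^(−0.0261·1/12) + 1.71·e^(−0.0261·3/12) + 4.32·e^(−0.0261·4/12)
I = 2.0655 + 1.6989 + 4.2826 = 8.0470
F = (S − I)·e^(rT) = (124.72 − 8.0470) · e^(0.0261·9/12)
= 116.6730 · e^0.019575 = 116.6730 × 1.019768 = kr 118.98

kr 118.98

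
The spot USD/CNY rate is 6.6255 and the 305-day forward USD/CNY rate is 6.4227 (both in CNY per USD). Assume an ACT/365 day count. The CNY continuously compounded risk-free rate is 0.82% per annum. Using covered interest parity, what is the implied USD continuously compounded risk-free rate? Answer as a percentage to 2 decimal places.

F = S·e^((r_CNY − r_USD)T) ⇒ r_USD = r_CNY − ln(F/S)/T
ln(6.4227/6.6255) = -0.031087; /(305/365) = -0.037202
r_USD = 0.0082 + 0.037202 = 0.045402
r_USD = 4.54%

4.54%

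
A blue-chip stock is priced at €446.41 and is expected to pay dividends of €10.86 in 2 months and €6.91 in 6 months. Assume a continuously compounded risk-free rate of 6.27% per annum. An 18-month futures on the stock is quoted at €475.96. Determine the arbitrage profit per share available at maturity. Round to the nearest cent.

€4.69 per share

PV(dividends) I = 10.86·e^(−0.0627·2/12) + 6.91·e^(−0.0627·6/12) = 17.4438
Fair futures F* = (S − I)·e^(rT) = (446.41 − 17.4438)·e^0.094050 = 428.9662 × 1.098615 = 471.2687
Market €475.96 > fair 471.2687: forward overpriced → cash-and-carry (borrow at r, buy the stock and collect the dividends, short the forward).
Profit at T = |F_mkt − F*| = |475.96 − 471.2687| = €4.69 per share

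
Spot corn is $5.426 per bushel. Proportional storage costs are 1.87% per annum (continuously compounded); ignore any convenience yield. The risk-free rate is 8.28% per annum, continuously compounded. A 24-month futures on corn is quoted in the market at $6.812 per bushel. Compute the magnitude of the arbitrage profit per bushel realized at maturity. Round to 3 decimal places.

Fair futures: F* = S·e^(carry·T), with carry = (r + u) = 0.0828 + 0.0187 = 0.1015
F* = 5.426 · e^(0.1015 × 24/12) = 5.426 · e^0.203000 = 5.426 × 1.225072 = $6.6472
Market $6.812 > fair $6.6472: forward overpriced → cash-and-carry (buy spot, short the forward).
At maturity, profit = |F_mkt − F*| = |6.812 − 6.6472| = $0.165 per bushel

$0.165 per bushel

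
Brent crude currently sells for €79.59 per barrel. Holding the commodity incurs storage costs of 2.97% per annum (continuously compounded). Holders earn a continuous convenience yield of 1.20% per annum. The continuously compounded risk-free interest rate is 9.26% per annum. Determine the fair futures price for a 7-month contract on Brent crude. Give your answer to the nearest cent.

Net carry = r + u − y = 0.0926 + 0.0297 − 0.0120 = 0.1103
F = S·e^((r+u−y)T) = 79.59 · e^(0.1103 × 7/12) = 79.59 · e^0.064342
= 79.59 × 1.066457 = €84.88 per barrel

€84.88 per barrel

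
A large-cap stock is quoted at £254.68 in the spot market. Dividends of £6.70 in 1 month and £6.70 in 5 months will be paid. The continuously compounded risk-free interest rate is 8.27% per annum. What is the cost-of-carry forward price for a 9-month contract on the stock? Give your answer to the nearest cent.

PV(dividends) I = 6.70·e^(−0.0827·1/12) + 6.70·e^(−0.0827·5/12)
I = 6.6540 + 6.4731 = 13.1271
F = (S − I)·e^(rT) = (254.68 − 13.1271) · e^(0.0827·9/12)
= 241.5529 · e^0.062025 = 241.5529 × 1.063989 = £257.01

£257.01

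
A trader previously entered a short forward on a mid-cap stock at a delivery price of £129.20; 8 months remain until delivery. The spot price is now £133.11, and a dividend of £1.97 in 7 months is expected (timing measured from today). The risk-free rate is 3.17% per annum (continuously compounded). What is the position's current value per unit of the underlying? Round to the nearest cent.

PV(remaining dividends) I = 1.97·e^(−0.0317·7/12) = 1.9339
Current forward F = (S − I)·e^(rT) = (133.11 − 1.9339)·e^(0.0317·8/12) = 131.1761 × 1.021358 = 133.9778
Value (long) = (F − K)·e^(−rT) = (133.9778 − 129.20) × 0.979088 = 4.6779
Short position value = −(long value) = -£4.68

-£4.68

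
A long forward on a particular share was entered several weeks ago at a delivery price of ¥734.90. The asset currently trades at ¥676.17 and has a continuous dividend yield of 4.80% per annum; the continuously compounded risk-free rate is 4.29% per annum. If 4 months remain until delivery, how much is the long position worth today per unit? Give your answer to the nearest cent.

-¥59.03

Current fair forward for the remaining 4 months: F = S·e^((r − q)·T), (r − q) = 0.0429 − 0.0480 = -0.0051
F = 676.17 · e^(-0.0051 × 4/12) = 676.17 × 0.998301 = 675.0212
Value of long forward = (F − K)·e^(−rT) = (675.0212 − 734.90) · e^(−0.0429·4/12)
= -59.8788 × 0.985802 = -59.03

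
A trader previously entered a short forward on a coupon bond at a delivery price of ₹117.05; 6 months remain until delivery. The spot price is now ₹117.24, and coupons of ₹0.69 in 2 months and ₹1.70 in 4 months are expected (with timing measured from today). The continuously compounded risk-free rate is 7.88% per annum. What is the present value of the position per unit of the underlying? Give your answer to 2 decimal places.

PV(remaining coupons) I = 0.69·e^(−0.0788·2/12) + 1.70·e^(−0.0788·4/12) = 2.3369
Current forward F = (S − I)·e^(rT) = (117.24 − 2.3369)·e^(0.0788·6/12) = 114.9031 × 1.040186 = 119.5206
Value (long) = (F − K)·e^(−rT) = (119.5206 − 117.05) × 0.961366 = 2.3752
Short position value = −(long value) = -₹2.38

-₹2.38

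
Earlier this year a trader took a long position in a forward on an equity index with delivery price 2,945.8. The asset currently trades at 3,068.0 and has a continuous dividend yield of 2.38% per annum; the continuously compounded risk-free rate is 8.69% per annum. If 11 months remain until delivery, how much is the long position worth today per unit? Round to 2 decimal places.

Current fair forward for the remaining 11 months: F = S·e^((r − q)·T), (r − q) = 0.0869 − 0.0238 = 0.0631
F = 3068.0 · e^(0.0631 × 11/12) = 3068.0 × 1.05954722 = 3250.6909
Value of long forward = (F − K)·e^(−rT) = (3250.6909 − 2945.8) · e^(−0.0869·11/12)
= 304.8909 × 0.92343180 = 281.55

281.55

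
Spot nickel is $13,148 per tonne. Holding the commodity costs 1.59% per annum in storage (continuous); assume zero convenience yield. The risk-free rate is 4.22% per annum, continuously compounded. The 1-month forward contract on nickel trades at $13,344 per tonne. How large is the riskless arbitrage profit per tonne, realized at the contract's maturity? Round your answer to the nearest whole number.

$132 per tonne

Fair forward: F* = S·e^(carry·T), with carry = (r + u) = 0.0422 + 0.0159 = 0.0581
F* = 13148 · e^(0.0581 × 1/12) = 13148 · e^0.004842 = 13148 × 1.004854 = $13211.8204
Market $13344 > fair $13211.8204: forward overpriced → cash-and-carry (buy spot, short the forward).
At maturity, profit = |F_mkt − F*| = |13344 − 13211.8204| = $132 per tonne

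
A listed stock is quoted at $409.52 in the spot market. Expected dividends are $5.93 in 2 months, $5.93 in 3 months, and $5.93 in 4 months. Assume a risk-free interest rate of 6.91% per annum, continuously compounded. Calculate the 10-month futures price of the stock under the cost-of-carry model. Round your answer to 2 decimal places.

PV(dividends) I = 5.93·e^(−0.0691·2/12) + 5.93·e^(−0.0691·3/12) + 5.93·e^(−0.0691·4/12)
I = 5.8621 + 5.8284 + 5.7950 = 17.4855
F = (S − I)·e^(rT) = (409.52 − 17.4855) · e^(0.0691·10/12)
= 392.0345 · e^0.057583 = 392.0345 × 1.059273 = $415.27

$415.27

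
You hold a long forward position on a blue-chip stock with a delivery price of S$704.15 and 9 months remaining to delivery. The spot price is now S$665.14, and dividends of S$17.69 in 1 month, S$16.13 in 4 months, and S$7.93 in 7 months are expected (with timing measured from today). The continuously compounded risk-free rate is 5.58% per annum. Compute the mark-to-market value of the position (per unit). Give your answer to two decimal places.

PV(remaining dividends) I = 17.69·e^(−0.0558·1/12) + 16.13·e^(−0.0558·4/12) + 7.93·e^(−0.0558·7/12) = 41.1167
Current forward F = (S − I)·e^(rT) = (665.14 − 41.1167)·e^(0.0558·9/12) = 624.0233 × 1.042738 = 650.6928
Value (long) = (F − K)·e^(−rT) = (650.6928 − 704.15) × 0.959014 = -51.2662
Value = -S$51.27

-S$51.27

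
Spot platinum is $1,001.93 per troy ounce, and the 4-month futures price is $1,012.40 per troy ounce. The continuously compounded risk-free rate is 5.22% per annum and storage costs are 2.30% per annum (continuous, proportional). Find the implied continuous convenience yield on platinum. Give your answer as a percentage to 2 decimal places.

4.40%

F = S·e^((r+u−y)T) ⇒ (r+u−y) = ln(F/S)/T
ln(1012.40/1001.93) = 0.010396; /T ⇒ 0.031188
y = r + u − ln(F/S)/T = 0.0522 + 0.0230 − 0.031188 = 0.044012
y = 4.40%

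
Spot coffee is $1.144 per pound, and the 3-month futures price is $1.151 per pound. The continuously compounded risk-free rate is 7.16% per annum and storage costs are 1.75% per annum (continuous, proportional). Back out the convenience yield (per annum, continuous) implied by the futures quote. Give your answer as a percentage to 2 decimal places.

6.47%

F = S·e^((r+u−y)T) ⇒ (r+u−y) = ln(F/S)/T
ln(1.151/1.144) = 0.006100; /T ⇒ 0.024400
y = r + u − ln(F/S)/T = 0.0716 + 0.0175 − 0.024400 = 0.064700
y = 6.47%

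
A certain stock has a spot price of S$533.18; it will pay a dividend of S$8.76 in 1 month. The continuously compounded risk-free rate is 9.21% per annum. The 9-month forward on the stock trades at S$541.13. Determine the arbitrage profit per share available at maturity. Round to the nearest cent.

S$20.87 per share

PV(dividends) I = 8.76·e^(−0.0921·1/12) = 8.6930
Fair forward F* = (S − I)·e^(rT) = (533.18 − 8.6930)·e^0.069075 = 524.4870 × 1.071517 = 561.9967
Market S$541.13 < fair 561.9967: forward underpriced → reverse cash-and-carry (short the stock, invest proceeds at r, pay the dividends, go long the forward).
Profit at T = |F_mkt − F*| = |541.13 − 561.9967| = S$20.87 per share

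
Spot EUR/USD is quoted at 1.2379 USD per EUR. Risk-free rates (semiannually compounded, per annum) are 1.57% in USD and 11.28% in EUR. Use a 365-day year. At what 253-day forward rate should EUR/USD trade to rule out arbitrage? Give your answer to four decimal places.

1.1597

By covered interest parity, F = S · (1+r_USD/2)^(2T) / (1+r_EUR/2)^(2T)
= 1.2379 × 1.010899 / 1.079030 = 1.2379 × 0.936859
F = 1.1597 USD per EUR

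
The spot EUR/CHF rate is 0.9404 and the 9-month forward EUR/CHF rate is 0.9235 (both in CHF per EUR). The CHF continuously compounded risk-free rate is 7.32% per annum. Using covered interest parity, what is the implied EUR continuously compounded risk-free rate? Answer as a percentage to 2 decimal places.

F = S·e^((r_CHF − r_EUR)T) ⇒ r_EUR = r_CHF − ln(F/S)/T
ln(0.9235/0.9404) = -0.018135; /(9/12) = -0.024180
r_EUR = 0.0732 + 0.024180 = 0.097380
r_EUR = 9.74%

9.74%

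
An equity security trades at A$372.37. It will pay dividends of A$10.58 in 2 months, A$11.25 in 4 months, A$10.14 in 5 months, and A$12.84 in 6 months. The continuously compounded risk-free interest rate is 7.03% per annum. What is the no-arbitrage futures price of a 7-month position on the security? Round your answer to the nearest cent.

A$342.44

PV(dividends) I = 10.58·e^(−0.0703·2/12) + 11.25·e^(−0.0703·4/12) + 10.14·e^(−0.0703·5/12) + 12.84·e^(−0.0703·6/12)
I = 10.4568 + 10.9894 + 9.8473 + 12.3965 = 43.6900
F = (S − I)·e^(rT) = (372.37 − 43.6900) · e^(0.0703·7/12)
= 328.6800 · e^0.041008 = 328.6800 × 1.041860 = A$342.44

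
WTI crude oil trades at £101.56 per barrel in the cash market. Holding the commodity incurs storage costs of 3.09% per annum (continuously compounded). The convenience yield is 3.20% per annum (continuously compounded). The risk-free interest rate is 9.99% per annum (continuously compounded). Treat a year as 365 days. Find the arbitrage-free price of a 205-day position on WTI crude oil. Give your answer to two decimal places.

£107.35 per barrel

Net carry = r + u − y = 0.0999 + 0.0309 − 0.0320 = 0.0988
F = S·e^((r+u−y)T) = 101.56 · e^(0.0988 × 205/365) = 101.56 · e^0.055490
= 101.56 × 1.057058 = £107.35 per barrel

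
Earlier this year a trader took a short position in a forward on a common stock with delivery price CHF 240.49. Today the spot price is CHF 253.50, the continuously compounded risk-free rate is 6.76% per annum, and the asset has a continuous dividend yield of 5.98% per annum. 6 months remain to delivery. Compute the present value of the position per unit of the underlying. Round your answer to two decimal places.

-CHF 13.54

Current fair forward for the remaining 6 months: F = S·e^((r − q)·T), (r − q) = 0.0676 − 0.0598 = 0.0078
F = 253.50 · e^(0.0078 × 6/12) = 253.50 × 1.003908 = 254.4907
Value of long forward = (F − K)·e^(−rT) = (254.4907 − 240.49) · e^(−0.0676·6/12)
= 14.0007 × 0.966765 = 13.54
Short position value = −(long value) = -CHF 13.54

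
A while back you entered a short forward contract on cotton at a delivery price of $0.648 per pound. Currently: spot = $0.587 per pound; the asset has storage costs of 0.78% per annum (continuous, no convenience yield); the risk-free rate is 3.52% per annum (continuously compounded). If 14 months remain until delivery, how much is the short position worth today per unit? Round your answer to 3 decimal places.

Current fair forward for the remaining 14 months: F = S·e^((r + u)·T), (r + u) = 0.0352 + 0.0078 = 0.0430
F = 0.587 · e^(0.0430 × 14/12) = 0.587 × 1.051446 = 0.6172
Value of long forward = (F − K)·e^(−rT) = (0.6172 − 0.648) · e^(−0.0352·14/12)
= -0.0308 × 0.959765 = -0.030
Short position value = −(long value) = $0.030

$0.030 per pound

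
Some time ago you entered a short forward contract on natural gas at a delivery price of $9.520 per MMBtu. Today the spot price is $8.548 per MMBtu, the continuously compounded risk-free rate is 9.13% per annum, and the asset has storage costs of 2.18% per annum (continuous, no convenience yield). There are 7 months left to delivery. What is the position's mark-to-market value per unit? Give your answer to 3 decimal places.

Current fair forward for the remaining 7 months: F = S·e^((r + u)·T), (r + u) = 0.0913 + 0.0218 = 0.1131
F = 8.548 · e^(0.1131 × 7/12) = 8.548 × 1.068200 = 9.1310
Value of long forward = (F − K)·e^(−rT) = (9.1310 − 9.520) · e^(−0.0913·7/12)
= -0.3890 × 0.948135 = -0.369
Short position value = −(long value) = $0.369

$0.369 per MMBtu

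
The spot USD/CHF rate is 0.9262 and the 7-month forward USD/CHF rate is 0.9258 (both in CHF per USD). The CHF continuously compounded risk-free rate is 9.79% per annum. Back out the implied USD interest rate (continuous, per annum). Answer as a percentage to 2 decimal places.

9.86%

F = S·e^((r_CHF − r_USD)T) ⇒ r_USD = r_CHF − ln(F/S)/T
ln(0.9258/0.9262) = -0.000432; /(7/12) = -0.000741
r_USD = 0.0979 + 0.000741 = 0.098641
r_USD = 9.86%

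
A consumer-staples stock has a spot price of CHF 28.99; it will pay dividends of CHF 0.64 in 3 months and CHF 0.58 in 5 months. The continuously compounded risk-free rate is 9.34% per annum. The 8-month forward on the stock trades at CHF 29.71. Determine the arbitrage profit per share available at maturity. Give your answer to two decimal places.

CHF 0.12 per share

PV(dividends) I = 0.64·e^(−0.0934·3/12) + 0.58·e^(−0.0934·5/12) = 1.1831
Fair forward F* = (S − I)·e^(rT) = (28.99 − 1.1831)·e^0.062267 = 27.8069 × 1.064246 = 29.5934
Market CHF 29.71 > fair 29.5934: forward overpriced → cash-and-carry (borrow at r, buy the stock and collect the dividends, short the forward).
Profit at T = |F_mkt − F*| = |29.71 − 29.5934| = CHF 0.12 per share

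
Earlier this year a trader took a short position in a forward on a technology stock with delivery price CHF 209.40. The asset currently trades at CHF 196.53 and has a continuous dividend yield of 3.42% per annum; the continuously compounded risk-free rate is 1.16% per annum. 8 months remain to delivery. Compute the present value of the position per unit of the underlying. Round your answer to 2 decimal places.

CHF 15.69

Current fair forward for the remaining 8 months: F = S·e^((r − q)·T), (r − q) = 0.0116 − 0.0342 = -0.0226
F = 196.53 · e^(-0.0226 × 8/12) = 196.53 × 0.985046 = 193.5911
Value of long forward = (F − K)·e^(−rT) = (193.5911 − 209.40) · e^(−0.0116·8/12)
= -15.8089 × 0.992296 = -15.69
Short position value = −(long value) = CHF 15.69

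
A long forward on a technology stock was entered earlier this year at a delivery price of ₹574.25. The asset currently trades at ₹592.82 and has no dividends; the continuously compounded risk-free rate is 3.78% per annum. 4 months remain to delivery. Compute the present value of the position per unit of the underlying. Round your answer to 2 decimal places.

₹25.76

Current fair forward for the remaining 4 months: F = S·e^(r·T), r = 0.0378
F = 592.82 · e^(0.0378 × 4/12) = 592.82 × 1.012680 = 600.3370
Value of long forward = (F − K)·e^(−rT) = (600.3370 − 574.25) · e^(−0.0378·4/12)
= 26.0870 × 0.987479 = 25.76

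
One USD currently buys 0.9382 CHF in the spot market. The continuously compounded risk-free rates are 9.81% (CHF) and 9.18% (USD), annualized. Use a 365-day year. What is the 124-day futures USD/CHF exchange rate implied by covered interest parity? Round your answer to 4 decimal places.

F = S·e^((r_CHF − r_USD)T) = 0.9382 · e^((0.0981 − 0.0918) × 124/365)
= 0.9382 · e^0.002140 = 0.9382 × 1.002142
F = 0.9402 CHF per USD

0.9402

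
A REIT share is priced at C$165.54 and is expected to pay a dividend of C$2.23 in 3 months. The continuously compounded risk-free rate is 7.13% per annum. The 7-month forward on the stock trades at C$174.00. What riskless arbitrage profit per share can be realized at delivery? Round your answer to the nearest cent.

C$3.71 per share

PV(dividends) I = 2.23·e^(−0.0713·3/12) = 2.1906
Fair forward F* = (S − I)·e^(rT) = (165.54 − 2.1906)·e^0.041592 = 163.3494 × 1.042469 = 170.2867
Market C$174.00 > fair 170.2867: forward overpriced → cash-and-carry (borrow at r, buy the stock and collect the dividends, short the forward).
Profit at T = |F_mkt − F*| = |174.00 − 170.2867| = C$3.71 per share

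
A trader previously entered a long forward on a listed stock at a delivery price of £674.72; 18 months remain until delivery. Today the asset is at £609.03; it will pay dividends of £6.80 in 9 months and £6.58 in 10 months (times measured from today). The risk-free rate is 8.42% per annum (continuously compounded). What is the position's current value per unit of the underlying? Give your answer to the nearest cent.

PV(remaining dividends) I = 6.80·e^(−0.0842·9/12) + 6.58·e^(−0.0842·10/12) = 12.5180
Current forward F = (S − I)·e^(rT) = (609.03 − 12.5180)·e^(0.0842·18/12) = 596.5120 × 1.134623 = 676.8162
Value (long) = (F − K)·e^(−rT) = (676.8162 − 674.72) × 0.881350 = 1.8475
Value = £1.85

£1.85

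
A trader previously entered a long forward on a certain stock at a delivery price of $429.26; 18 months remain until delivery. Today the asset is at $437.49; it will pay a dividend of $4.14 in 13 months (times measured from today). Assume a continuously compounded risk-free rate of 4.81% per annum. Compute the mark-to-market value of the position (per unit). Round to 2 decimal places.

$34.18

PV(remaining dividends) I = 4.14·e^(−0.0481·13/12) = 3.9298
Current forward F = (S − I)·e^(rT) = (437.49 − 3.9298)·e^(0.0481·18/12) = 433.5602 × 1.074817 = 465.9979
Value (long) = (F − K)·e^(−rT) = (465.9979 − 429.26) × 0.930391 = 34.1806
Value = $34.18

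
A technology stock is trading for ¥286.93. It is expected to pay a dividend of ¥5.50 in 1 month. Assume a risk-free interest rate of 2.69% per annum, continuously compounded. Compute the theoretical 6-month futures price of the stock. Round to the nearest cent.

¥285.25

PV(dividends) I = 5.50·e^(−0.0269·1/12)
I = 5.4877
F = (S − I)·e^(rT) = (286.93 − 5.4877) · e^(0.0269·6/12)
= 281.4423 · e^0.013450 = 281.4423 × 1.013541 = ¥285.25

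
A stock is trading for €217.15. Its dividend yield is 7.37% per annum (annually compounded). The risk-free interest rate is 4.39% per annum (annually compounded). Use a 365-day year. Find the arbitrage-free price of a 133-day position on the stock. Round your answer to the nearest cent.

F = S · (1+r)^T / (1+q)^T
= 217.15 × 1.015778 / 1.026250 = 217.15 × 0.989796
F = €214.93

€214.93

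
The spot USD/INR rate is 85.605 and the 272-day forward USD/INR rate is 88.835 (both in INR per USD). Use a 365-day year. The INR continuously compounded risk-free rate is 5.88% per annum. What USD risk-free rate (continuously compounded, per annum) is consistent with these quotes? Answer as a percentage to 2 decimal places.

F = S·e^((r_INR − r_USD)T) ⇒ r_USD = r_INR − ln(F/S)/T
ln(88.835/85.605) = 0.037037; /(272/365) = 0.049700
r_USD = 0.0588 − 0.049700 = 0.009100
r_USD = 0.91%

0.91%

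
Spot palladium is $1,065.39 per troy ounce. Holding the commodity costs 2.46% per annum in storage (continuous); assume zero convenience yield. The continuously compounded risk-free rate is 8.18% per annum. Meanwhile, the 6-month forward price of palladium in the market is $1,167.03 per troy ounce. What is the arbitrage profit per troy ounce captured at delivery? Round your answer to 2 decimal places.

Fair forward: F* = S·e^(carry·T), with carry = (r + u) = 0.0818 + 0.0246 = 0.1064
F* = 1065.39 · e^(0.1064 × 6/12) = 1065.39 · e^0.05320000 = 1065.39 × 1.05464055 = $1123.6035
Market $1167.03 > fair $1123.6035: forward overpriced → cash-and-carry (buy spot, short the forward).
At maturity, profit = |F_mkt − F*| = |1167.03 − 1123.6035| = $43.43 per troy ounce

$43.43 per troy ounce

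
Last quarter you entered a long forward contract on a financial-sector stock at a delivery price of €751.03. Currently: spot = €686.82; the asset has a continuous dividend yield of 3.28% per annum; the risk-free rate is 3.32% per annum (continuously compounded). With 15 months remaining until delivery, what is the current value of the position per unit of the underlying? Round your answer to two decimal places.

Current fair forward for the remaining 15 months: F = S·e^((r − q)·T), (r − q) = 0.0332 − 0.0328 = 0.0004
F = 686.82 · e^(0.0004 × 15/12) = 686.82 × 1.000500 = 687.1634
Value of long forward = (F − K)·e^(−rT) = (687.1634 − 751.03) · e^(−0.0332·15/12)
= -63.8666 × 0.959349 = -61.27

-€61.27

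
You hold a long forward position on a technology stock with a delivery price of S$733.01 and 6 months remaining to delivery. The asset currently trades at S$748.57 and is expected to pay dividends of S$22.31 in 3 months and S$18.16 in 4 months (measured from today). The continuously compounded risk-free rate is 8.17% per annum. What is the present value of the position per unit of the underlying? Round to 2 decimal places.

PV(remaining dividends) I = 22.31·e^(−0.0817·3/12) + 18.16·e^(−0.0817·4/12) = 39.5311
Current forward F = (S − I)·e^(rT) = (748.57 − 39.5311)·e^(0.0817·6/12) = 709.0389 × 1.041696 = 738.6030
Value (long) = (F − K)·e^(−rT) = (738.6030 − 733.01) × 0.959973 = 5.3691
Value = S$5.37

S$5.37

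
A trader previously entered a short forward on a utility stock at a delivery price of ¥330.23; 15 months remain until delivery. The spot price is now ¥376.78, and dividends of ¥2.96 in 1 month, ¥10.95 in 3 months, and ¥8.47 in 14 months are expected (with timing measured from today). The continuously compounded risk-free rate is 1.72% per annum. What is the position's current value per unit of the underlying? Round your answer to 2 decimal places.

PV(remaining dividends) I = 2.96·e^(−0.0172·1/12) + 10.95·e^(−0.0172·3/12) + 8.47·e^(−0.0172·14/12) = 22.1605
Current forward F = (S − I)·e^(rT) = (376.78 − 22.1605)·e^(0.0172·15/12) = 354.6195 × 1.021733 = 362.3264
Value (long) = (F − K)·e^(−rT) = (362.3264 − 330.23) × 0.978729 = 31.4137
Short position value = −(long value) = -¥31.41

-¥31.41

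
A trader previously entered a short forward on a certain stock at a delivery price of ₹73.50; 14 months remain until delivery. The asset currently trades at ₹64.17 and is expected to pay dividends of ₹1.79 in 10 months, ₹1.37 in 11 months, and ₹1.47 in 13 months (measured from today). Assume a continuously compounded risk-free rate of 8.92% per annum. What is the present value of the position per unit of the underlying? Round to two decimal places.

PV(remaining dividends) I = 1.79·e^(−0.0892·10/12) + 1.37·e^(−0.0892·11/12) + 1.47·e^(−0.0892·13/12) = 4.2588
Current forward F = (S − I)·e^(rT) = (64.17 − 4.2588)·e^(0.0892·14/12) = 59.9112 × 1.109674 = 66.4819
Value (long) = (F − K)·e^(−rT) = (66.4819 − 73.50) × 0.901165 = -6.3245
Short position value = −(long value) = ₹6.32

₹6.32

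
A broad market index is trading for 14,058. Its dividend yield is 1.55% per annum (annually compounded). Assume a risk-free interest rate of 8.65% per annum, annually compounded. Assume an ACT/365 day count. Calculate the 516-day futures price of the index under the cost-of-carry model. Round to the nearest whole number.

F = S · (1+r)^T / (1+q)^T
= 14058 × 1.124437 / 1.021982 = 14058 × 1.100251
F = 15,467

15,467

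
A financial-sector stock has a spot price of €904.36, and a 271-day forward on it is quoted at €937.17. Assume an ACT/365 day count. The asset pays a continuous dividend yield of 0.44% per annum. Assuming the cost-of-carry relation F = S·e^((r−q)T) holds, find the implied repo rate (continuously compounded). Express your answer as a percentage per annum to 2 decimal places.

From F = S·e^((r−q)T): (r − q) = ln(F/S)/T
ln(937.17/904.36) = ln(1.036280) = 0.035637
(r − q) = 0.035637 / (271/365) = 0.047998
r = ln(F/S)/T + q = 0.047998 + 0.0044 = 0.052398
r = 5.24%

5.24%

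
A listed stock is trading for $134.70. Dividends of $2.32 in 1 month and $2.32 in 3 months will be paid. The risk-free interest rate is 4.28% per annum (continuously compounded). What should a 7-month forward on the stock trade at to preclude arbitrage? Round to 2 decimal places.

PV(dividends) I = 2.32·e^(−0.0428·1/12) + 2.32·e^(−0.0428·3/12)
I = 2.3117 + 2.2953 = 4.6070
F = (S − I)·e^(rT) = (134.70 − 4.6070) · e^(0.0428·7/12)
= 130.0930 · e^0.024967 = 130.0930 × 1.025281 = $133.38

$133.38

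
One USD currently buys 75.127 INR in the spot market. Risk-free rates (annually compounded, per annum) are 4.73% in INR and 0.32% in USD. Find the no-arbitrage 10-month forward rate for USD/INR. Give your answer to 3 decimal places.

By covered interest parity, F = S · (1+r_INR)^T / (1+r_USD)^T
= 75.127 × 1.039264 / 1.002666 = 75.127 × 1.036501
F = 77.869 INR per USD

77.869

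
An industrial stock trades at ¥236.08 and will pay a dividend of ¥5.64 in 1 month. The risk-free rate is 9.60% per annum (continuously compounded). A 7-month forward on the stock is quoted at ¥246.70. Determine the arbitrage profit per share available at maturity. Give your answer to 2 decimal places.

¥2.94 per share

PV(dividends) I = 5.64·e^(−0.0960·1/12) = 5.5951
Fair forward F* = (S − I)·e^(rT) = (236.08 − 5.5951)·e^0.056000 = 230.4849 × 1.057598 = 243.7604
Market ¥246.70 > fair 243.7604: forward overpriced → cash-and-carry (borrow at r, buy the stock and collect the dividends, short the forward).
Profit at T = |F_mkt − F*| = |246.70 − 243.7604| = ¥2.94 per share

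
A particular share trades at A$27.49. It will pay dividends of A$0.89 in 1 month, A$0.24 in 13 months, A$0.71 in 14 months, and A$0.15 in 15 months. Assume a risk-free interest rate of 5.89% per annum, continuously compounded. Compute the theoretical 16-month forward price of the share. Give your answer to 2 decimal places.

A$27.67

PV(dividends) I = 0.89·e^(−0.0589·1/12) + 0.24·e^(−0.0589·13/12) + 0.71·e^(−0.0589·14/12) + 0.15·e^(−0.0589·15/12)
I = 0.8856 + 0.2252 + 0.6628 + 0.1394 = 1.9130
F = (S − I)·e^(rT) = (27.49 − 1.9130) · e^(0.0589·16/12)
= 25.5770 · e^0.078533 = 25.5770 × 1.081699 = A$27.67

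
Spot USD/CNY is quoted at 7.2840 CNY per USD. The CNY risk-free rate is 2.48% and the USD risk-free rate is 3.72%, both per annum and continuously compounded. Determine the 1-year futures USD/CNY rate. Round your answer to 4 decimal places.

F = S·e^((r_CNY − r_USD)T) = 7.2840 · e^((0.0248 − 0.0372) × 1)
= 7.2840 · e^-0.012400 = 7.2840 × 0.987677
F = 7.1942 CNY per USD

7.1942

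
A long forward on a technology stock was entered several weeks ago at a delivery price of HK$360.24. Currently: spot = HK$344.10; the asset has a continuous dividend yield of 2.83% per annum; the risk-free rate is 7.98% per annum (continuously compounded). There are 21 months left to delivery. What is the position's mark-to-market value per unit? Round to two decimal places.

HK$14.19

Current fair forward for the remaining 21 months: F = S·e^((r − q)·T), (r − q) = 0.0798 − 0.0283 = 0.0515
F = 344.10 · e^(0.0515 × 21/12) = 344.10 × 1.094311 = 376.5524
Value of long forward = (F − K)·e^(−rT) = (376.5524 − 360.24) · e^(−0.0798·21/12)
= 16.3124 × 0.869663 = 14.19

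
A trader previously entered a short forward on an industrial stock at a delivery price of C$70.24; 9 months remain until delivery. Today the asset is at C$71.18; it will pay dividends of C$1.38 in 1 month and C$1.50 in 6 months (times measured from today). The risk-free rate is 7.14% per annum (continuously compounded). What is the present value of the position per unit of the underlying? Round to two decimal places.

PV(remaining dividends) I = 1.38·e^(−0.0714·1/12) + 1.50·e^(−0.0714·6/12) = 2.8192
Current forward F = (S − I)·e^(rT) = (71.18 − 2.8192)·e^(0.0714·9/12) = 68.3608 × 1.055010 = 72.1213
Value (long) = (F − K)·e^(−rT) = (72.1213 − 70.24) × 0.947859 = 1.7832
Short position value = −(long value) = -C$1.78

-C$1.78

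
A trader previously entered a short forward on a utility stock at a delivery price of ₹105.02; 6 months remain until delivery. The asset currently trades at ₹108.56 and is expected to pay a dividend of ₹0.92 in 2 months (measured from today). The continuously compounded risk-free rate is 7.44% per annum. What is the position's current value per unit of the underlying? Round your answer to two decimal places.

PV(remaining dividends) I = 0.92·e^(−0.0744·2/12) = 0.9087
Current forward F = (S − I)·e^(rT) = (108.56 − 0.9087)·e^(0.0744·6/12) = 107.6513 × 1.037901 = 111.7314
Value (long) = (F − K)·e^(−rT) = (111.7314 − 105.02) × 0.963483 = 6.4663
Short position value = −(long value) = -₹6.47

-₹6.47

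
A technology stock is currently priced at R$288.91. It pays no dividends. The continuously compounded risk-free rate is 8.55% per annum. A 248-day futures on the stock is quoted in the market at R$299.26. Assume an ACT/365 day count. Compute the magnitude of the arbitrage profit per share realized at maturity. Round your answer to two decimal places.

Fair futures: F* = S·e^(carry·T), with carry = r = 0.0855
F* = 288.91 · e^(0.0855 × 248/365) = 288.91 · e^0.058093 = 288.91 × 1.059814 = R$306.1909
Market R$299.26 < fair R$306.1909: forward underpriced → reverse cash-and-carry (short spot, go long the forward).
At maturity, profit = |F_mkt − F*| = |299.26 − 306.1909| = R$6.93 per share

R$6.93 per share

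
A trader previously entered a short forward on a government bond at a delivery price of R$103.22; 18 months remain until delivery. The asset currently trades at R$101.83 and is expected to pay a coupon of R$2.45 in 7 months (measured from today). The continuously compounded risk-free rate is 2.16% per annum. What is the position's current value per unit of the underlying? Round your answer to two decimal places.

R$0.52

PV(remaining coupons) I = 2.45·e^(−0.0216·7/12) = 2.4193
Current forward F = (S − I)·e^(rT) = (101.83 − 2.4193)·e^(0.0216·18/12) = 99.4107 × 1.032931 = 102.6844
Value (long) = (F − K)·e^(−rT) = (102.6844 − 103.22) × 0.968119 = -0.5185
Short position value = −(long value) = R$0.52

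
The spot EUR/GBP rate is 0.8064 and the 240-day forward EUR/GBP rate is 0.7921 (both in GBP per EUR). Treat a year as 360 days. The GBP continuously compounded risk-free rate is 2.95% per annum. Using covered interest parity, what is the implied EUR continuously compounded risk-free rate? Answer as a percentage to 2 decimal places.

F = S·e^((r_GBP − r_EUR)T) ⇒ r_EUR = r_GBP − ln(F/S)/T
ln(0.7921/0.8064) = -0.017892; /(240/360) = -0.026838
r_EUR = 0.0295 + 0.026838 = 0.056338
r_EUR = 5.63%

5.63%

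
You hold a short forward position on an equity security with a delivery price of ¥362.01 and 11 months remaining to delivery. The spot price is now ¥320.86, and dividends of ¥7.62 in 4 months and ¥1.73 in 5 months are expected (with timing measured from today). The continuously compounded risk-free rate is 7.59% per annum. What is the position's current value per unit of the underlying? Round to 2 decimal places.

¥25.93

PV(remaining dividends) I = 7.62·e^(−0.0759·4/12) + 1.73·e^(−0.0759·5/12) = 9.1058
Current forward F = (S − I)·e^(rT) = (320.86 − 9.1058)·e^(0.0759·11/12) = 311.7542 × 1.072052 = 334.2167
Value (long) = (F − K)·e^(−rT) = (334.2167 − 362.01) × 0.932790 = -25.9253
Short position value = −(long value) = ¥25.93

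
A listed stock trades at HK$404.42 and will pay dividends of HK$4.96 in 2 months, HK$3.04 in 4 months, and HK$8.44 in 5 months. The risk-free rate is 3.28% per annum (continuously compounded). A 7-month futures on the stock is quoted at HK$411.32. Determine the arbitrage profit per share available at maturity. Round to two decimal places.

PV(dividends) I = 4.96·e^(−0.0328·2/12) + 3.04·e^(−0.0328·4/12) + 8.44·e^(−0.0328·5/12) = 16.2653
Fair futures F* = (S − I)·e^(rT) = (404.42 − 16.2653)·e^0.019133 = 388.1547 × 1.019317 = 395.6527
Market HK$411.32 > fair 395.6527: forward overpriced → cash-and-carry (borrow at r, buy the stock and collect the dividends, short the forward).
Profit at T = |F_mkt − F*| = |411.32 − 395.6527| = HK$15.67 per share

HK$15.67 per share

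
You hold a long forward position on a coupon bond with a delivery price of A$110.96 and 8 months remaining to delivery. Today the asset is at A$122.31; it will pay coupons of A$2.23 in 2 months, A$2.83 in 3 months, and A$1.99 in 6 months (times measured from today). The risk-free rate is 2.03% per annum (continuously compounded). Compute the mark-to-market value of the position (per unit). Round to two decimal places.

PV(remaining coupons) I = 2.23·e^(−0.0203·2/12) + 2.83·e^(−0.0203·3/12) + 1.99·e^(−0.0203·6/12) = 7.0080
Current forward F = (S − I)·e^(rT) = (122.31 − 7.0080)·e^(0.0203·8/12) = 115.3020 × 1.013625 = 116.8730
Value (long) = (F − K)·e^(−rT) = (116.8730 − 110.96) × 0.986558 = 5.8335
Value = A$5.83

A$5.83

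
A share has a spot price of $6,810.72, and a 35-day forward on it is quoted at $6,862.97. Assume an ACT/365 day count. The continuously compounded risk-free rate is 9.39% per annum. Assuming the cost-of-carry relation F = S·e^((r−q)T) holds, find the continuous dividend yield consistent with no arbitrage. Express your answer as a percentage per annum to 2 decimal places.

1.42%

From F = S·e^((r−q)T): (r − q) = ln(F/S)/T
ln(6862.97/6810.72) = ln(1.007672) = 0.007643
(r − q) = 0.007643 / (35/365) = 0.079706
q = r − ln(F/S)/T = 0.0939 − 0.079706 = 0.014194
q = 1.42%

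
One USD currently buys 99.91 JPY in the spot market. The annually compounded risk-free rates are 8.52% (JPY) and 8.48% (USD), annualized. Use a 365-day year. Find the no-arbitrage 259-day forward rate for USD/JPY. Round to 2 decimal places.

99.94

By covered interest parity, F = S · (1+r_JPY)^T / (1+r_USD)^T
= 99.91 × 1.059735 / 1.059458 = 99.91 × 1.000261
F = 99.94 JPY per USD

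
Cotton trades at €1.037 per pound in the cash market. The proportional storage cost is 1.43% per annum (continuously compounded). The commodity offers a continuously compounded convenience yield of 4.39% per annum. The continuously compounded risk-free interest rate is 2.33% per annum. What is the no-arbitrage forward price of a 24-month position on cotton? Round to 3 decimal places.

Net carry = r + u − y = 0.0233 + 0.0143 − 0.0439 = -0.0063
F = S·e^((r+u−y)T) = 1.037 · e^(-0.0063 × 24/12) = 1.037 · e^-0.012600
= 1.037 × 0.987479 = €1.024 per pound

€1.024 per pound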